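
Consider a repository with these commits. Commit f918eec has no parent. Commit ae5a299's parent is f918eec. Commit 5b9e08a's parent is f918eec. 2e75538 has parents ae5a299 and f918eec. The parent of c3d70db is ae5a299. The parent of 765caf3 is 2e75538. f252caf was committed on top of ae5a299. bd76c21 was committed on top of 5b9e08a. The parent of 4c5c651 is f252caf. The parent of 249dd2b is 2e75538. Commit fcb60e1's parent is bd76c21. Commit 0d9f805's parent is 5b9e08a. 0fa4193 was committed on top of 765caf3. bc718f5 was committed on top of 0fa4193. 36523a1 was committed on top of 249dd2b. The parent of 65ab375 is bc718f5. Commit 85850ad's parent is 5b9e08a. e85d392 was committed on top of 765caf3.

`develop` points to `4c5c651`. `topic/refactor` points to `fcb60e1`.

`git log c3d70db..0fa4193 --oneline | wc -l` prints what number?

3

Reachable from 0fa4193: {0fa4193, 2e75538, 765caf3, ae5a299, f918eec}.
Reachable from c3d70db: {ae5a299, c3d70db, f918eec}.
In 0fa4193's history but not c3d70db's: {0fa4193, 2e75538, 765caf3} — 3 commits.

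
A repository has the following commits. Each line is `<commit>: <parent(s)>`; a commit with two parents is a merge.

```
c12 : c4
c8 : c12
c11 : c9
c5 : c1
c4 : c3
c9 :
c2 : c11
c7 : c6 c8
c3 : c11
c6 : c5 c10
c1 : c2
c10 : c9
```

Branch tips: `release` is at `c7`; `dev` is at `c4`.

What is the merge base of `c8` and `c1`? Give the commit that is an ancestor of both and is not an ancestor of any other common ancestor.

c11

Ancestors of c8: {c11, c12, c3, c4, c8, c9}.
Ancestors of c1: {c1, c11, c2, c9}.
Common ancestors: {c11, c9}.
Among these, c11 is not an ancestor of any other common ancestor — it is the merge base.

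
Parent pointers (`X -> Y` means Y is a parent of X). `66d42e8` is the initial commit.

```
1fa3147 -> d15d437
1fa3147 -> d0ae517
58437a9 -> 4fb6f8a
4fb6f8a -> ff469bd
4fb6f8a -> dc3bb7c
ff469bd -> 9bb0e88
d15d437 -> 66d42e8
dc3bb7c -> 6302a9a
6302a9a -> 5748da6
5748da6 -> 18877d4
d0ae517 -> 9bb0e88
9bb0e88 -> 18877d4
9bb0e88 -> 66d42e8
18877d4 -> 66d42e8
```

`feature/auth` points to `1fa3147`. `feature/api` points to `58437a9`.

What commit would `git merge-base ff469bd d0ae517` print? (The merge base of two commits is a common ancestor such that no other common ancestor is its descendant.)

Ancestors of ff469bd: {18877d4, 66d42e8, 9bb0e88, ff469bd}.
Ancestors of d0ae517: {18877d4, 66d42e8, 9bb0e88, d0ae517}.
Common ancestors: {18877d4, 66d42e8, 9bb0e88}.
Among these, 9bb0e88 is not an ancestor of any other common ancestor — it is the merge base.

9bb0e88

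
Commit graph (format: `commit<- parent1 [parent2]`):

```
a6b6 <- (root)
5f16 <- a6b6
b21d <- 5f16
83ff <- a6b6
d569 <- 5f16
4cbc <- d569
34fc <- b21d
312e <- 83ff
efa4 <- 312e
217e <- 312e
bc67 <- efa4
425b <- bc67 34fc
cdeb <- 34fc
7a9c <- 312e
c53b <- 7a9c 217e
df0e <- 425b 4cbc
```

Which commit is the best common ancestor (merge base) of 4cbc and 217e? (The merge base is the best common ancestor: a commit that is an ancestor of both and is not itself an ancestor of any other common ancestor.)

a6b6

Ancestors of 4cbc: {4cbc, 5f16, a6b6, d569}.
Ancestors of 217e: {217e, 312e, 83ff, a6b6}.
Common ancestors: {a6b6}.
The only common ancestor is a6b6, so it is the merge base.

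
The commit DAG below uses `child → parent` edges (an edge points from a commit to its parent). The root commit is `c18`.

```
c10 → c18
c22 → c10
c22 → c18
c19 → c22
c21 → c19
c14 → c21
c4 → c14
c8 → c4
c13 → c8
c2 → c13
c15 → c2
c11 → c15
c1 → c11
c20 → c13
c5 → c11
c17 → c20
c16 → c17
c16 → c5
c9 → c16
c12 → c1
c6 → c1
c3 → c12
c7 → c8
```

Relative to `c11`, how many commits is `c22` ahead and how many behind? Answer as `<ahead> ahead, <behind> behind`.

Reachable from c22: {c10, c18, c22}.
Reachable from c11: {c10, c11, c13, c14, c15, c18, c19, c2, c21, c22, c4, c8}.
Only in c22's history (ahead): {} — 0.
Only in c11's history (behind): {c11, c13, c14, c15, c19, c2, c21, c4, c8} — 9.

0 ahead, 9 behind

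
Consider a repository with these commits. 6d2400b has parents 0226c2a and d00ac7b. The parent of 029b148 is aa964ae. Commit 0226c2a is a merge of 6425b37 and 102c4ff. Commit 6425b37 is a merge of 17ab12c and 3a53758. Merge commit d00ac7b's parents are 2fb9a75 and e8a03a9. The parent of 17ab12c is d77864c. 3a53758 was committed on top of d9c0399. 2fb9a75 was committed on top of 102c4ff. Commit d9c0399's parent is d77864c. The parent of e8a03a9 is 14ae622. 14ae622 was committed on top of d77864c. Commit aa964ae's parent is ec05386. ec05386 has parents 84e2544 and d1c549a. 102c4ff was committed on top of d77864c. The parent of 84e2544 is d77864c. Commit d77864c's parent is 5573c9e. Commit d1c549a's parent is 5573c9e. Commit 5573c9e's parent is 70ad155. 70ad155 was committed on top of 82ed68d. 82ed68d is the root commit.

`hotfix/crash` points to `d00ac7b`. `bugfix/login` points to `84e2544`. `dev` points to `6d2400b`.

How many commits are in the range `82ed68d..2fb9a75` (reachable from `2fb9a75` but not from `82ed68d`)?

5

Reachable from 2fb9a75: {102c4ff, 2fb9a75, 5573c9e, 70ad155, 82ed68d, d77864c}.
Reachable from 82ed68d: {82ed68d}.
In 2fb9a75's history but not 82ed68d's: {102c4ff, 2fb9a75, 5573c9e, 70ad155, d77864c} — 5 commits.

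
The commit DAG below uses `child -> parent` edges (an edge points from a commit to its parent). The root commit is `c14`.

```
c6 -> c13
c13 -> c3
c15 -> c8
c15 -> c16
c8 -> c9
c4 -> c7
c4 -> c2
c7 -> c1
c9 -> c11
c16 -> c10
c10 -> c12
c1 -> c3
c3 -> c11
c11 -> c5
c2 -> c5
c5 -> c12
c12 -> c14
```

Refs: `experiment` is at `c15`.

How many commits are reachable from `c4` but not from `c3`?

Reachable from c4: {c1, c11, c12, c14, c2, c3, c4, c5, c7}.
Reachable from c3: {c11, c12, c14, c3, c5}.
In c4's history but not c3's: {c1, c2, c4, c7} — 4 commits.

4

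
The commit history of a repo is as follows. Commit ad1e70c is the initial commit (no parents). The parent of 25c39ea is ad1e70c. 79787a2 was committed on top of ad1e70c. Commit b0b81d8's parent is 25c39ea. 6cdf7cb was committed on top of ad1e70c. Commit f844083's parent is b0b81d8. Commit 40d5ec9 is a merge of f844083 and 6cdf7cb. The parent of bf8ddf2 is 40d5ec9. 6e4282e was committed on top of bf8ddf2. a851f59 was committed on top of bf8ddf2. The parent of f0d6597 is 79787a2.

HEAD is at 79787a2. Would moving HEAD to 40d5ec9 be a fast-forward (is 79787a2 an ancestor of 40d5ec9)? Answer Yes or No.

A fast-forward from 79787a2 to 40d5ec9 is possible iff 79787a2 is an ancestor of 40d5ec9.
Ancestors of 40d5ec9: {25c39ea, 40d5ec9, 6cdf7cb, ad1e70c, b0b81d8, f844083}.
79787a2 is not among them, so fast-forward is not possible.

No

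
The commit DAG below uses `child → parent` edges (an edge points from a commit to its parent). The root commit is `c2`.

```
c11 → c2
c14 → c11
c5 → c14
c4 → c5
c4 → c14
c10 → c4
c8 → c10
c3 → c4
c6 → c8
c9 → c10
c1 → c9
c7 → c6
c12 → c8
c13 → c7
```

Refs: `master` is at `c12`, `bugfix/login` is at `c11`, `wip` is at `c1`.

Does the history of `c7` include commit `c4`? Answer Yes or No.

Yes

Ancestors of c7 (commits reachable by following parents): {c10, c11, c14, c2, c4, c5, c6, c7, c8}.
c4 is in that set, so it is an ancestor of c7.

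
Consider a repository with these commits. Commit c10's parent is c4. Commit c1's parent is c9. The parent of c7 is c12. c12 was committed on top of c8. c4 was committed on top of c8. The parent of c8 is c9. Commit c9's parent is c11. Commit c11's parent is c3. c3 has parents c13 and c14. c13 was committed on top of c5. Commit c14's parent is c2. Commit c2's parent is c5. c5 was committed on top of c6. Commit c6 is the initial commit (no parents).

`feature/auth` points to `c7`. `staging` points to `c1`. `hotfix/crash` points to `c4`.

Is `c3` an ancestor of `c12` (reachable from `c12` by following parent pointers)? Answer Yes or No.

Ancestors of c12 (commits reachable by following parents): {c11, c12, c13, c14, c2, c3, c5, c6, c8, c9}.
c3 is in that set, so it is an ancestor of c12.

Yes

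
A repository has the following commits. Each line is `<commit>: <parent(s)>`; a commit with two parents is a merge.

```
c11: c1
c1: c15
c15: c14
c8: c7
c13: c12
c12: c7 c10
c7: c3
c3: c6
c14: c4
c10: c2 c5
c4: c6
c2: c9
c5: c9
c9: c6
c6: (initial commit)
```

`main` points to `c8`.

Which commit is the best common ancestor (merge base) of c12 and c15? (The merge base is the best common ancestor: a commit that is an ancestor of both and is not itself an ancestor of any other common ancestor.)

c6

Ancestors of c12: {c10, c12, c2, c3, c5, c6, c7, c9}.
Ancestors of c15: {c14, c15, c4, c6}.
Common ancestors: {c6}.
The only common ancestor is c6, so it is the merge base.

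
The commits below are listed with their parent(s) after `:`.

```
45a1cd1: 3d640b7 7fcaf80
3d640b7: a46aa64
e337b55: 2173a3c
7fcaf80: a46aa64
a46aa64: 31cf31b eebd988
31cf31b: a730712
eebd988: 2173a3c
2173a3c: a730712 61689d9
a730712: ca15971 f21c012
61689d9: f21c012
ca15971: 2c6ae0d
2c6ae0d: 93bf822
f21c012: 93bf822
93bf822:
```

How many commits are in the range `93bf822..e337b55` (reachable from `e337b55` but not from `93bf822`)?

Reachable from e337b55: {2173a3c, 2c6ae0d, 61689d9, 93bf822, a730712, ca15971, e337b55, f21c012}.
Reachable from 93bf822: {93bf822}.
In e337b55's history but not 93bf822's: {2173a3c, 2c6ae0d, 61689d9, a730712, ca15971, e337b55, f21c012} — 7 commits.

7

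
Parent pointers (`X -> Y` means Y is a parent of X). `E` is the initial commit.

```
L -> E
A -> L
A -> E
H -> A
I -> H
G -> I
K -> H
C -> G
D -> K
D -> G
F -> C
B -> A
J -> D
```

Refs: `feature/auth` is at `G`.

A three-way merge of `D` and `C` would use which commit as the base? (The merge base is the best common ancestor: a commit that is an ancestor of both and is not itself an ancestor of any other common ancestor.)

G

Ancestors of D: {A, D, E, G, H, I, K, L}.
Ancestors of C: {A, C, E, G, H, I, L}.
Common ancestors: {A, E, G, H, I, L}.
Among these, G is not an ancestor of any other common ancestor — it is the merge base.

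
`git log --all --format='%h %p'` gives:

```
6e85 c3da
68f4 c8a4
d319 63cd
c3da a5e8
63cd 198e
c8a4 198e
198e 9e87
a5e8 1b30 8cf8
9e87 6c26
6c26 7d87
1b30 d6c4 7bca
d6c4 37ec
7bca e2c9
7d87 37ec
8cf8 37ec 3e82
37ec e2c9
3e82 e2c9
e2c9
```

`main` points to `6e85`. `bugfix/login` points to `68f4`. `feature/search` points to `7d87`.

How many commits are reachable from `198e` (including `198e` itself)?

6

Walking parent pointers from 198e: reachable set = {198e, 37ec, 6c26, 7d87, 9e87, e2c9}.
That is 6 commits.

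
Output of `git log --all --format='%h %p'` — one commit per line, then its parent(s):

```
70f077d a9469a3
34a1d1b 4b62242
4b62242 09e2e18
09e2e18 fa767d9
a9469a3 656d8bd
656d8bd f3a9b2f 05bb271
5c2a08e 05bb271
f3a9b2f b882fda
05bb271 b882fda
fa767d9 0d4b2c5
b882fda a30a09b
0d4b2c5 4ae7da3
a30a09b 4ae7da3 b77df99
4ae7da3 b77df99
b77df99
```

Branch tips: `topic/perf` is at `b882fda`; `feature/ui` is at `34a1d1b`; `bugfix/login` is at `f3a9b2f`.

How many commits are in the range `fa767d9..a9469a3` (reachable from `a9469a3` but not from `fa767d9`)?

6

Reachable from a9469a3: {05bb271, 4ae7da3, 656d8bd, a30a09b, a9469a3, b77df99, b882fda, f3a9b2f}.
Reachable from fa767d9: {0d4b2c5, 4ae7da3, b77df99, fa767d9}.
In a9469a3's history but not fa767d9's: {05bb271, 656d8bd, a30a09b, a9469a3, b882fda, f3a9b2f} — 6 commits.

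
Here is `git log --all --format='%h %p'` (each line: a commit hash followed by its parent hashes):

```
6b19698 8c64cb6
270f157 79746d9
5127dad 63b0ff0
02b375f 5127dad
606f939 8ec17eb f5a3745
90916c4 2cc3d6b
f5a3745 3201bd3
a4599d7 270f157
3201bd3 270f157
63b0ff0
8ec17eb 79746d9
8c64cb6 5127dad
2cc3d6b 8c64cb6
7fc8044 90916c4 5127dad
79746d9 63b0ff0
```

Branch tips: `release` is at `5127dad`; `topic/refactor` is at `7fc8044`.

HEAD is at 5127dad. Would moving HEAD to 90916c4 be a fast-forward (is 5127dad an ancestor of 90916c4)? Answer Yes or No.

A fast-forward from 5127dad to 90916c4 is possible iff 5127dad is an ancestor of 90916c4.
Ancestors of 90916c4: {2cc3d6b, 5127dad, 63b0ff0, 8c64cb6, 90916c4}.
5127dad is among them, so fast-forward is possible.

Yes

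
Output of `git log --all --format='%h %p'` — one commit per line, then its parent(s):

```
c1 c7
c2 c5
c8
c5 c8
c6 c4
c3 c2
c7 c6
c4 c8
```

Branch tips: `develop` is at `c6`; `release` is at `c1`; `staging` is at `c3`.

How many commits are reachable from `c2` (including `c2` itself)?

3

Walking parent pointers from c2: reachable set = {c2, c5, c8}.
That is 3 commits.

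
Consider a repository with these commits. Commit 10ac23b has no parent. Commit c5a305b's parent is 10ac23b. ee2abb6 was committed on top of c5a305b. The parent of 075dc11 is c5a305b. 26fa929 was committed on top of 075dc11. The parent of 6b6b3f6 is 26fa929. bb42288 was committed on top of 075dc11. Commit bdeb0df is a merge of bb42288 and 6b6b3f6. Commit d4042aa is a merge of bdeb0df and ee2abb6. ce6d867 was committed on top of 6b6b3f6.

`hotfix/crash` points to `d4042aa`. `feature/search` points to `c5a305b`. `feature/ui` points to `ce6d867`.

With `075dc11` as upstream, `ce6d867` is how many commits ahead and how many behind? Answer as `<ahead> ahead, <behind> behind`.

3 ahead, 0 behind

Reachable from ce6d867: {075dc11, 10ac23b, 26fa929, 6b6b3f6, c5a305b, ce6d867}.
Reachable from 075dc11: {075dc11, 10ac23b, c5a305b}.
Only in ce6d867's history (ahead): {26fa929, 6b6b3f6, ce6d867} — 3.
Only in 075dc11's history (behind): {} — 0.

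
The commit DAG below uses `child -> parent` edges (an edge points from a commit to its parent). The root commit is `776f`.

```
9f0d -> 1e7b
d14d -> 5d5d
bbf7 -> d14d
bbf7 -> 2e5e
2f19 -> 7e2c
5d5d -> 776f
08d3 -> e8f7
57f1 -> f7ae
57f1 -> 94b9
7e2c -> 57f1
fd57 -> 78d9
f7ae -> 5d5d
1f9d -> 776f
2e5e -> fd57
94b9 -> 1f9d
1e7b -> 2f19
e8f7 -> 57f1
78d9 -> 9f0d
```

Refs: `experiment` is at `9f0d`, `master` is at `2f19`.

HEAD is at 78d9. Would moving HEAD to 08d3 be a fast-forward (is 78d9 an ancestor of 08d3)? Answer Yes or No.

A fast-forward from 78d9 to 08d3 is possible iff 78d9 is an ancestor of 08d3.
Ancestors of 08d3: {08d3, 1f9d, 57f1, 5d5d, 776f, 94b9, e8f7, f7ae}.
78d9 is not among them, so fast-forward is not possible.

No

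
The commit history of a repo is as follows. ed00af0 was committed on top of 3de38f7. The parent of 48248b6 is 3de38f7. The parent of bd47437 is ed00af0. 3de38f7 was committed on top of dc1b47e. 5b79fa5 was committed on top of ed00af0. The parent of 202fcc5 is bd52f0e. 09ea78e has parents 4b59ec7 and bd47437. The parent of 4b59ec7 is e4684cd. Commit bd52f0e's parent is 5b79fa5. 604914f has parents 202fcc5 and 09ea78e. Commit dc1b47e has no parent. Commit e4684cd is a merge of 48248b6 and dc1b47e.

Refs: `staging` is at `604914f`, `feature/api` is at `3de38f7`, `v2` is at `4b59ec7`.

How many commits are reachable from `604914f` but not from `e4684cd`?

8

Reachable from 604914f: {09ea78e, 202fcc5, 3de38f7, 48248b6, 4b59ec7, 5b79fa5, 604914f, bd47437, bd52f0e, dc1b47e, e4684cd, ed00af0}.
Reachable from e4684cd: {3de38f7, 48248b6, dc1b47e, e4684cd}.
In 604914f's history but not e4684cd's: {09ea78e, 202fcc5, 4b59ec7, 5b79fa5, 604914f, bd47437, bd52f0e, ed00af0} — 8 commits.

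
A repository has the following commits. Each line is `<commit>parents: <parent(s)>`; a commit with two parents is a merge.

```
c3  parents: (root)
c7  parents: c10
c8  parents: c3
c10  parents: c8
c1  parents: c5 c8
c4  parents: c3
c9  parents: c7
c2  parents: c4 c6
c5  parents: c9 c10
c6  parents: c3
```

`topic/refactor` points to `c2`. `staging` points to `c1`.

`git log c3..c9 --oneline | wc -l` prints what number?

4

Reachable from c9: {c10, c3, c7, c8, c9}.
Reachable from c3: {c3}.
In c9's history but not c3's: {c10, c7, c8, c9} — 4 commits.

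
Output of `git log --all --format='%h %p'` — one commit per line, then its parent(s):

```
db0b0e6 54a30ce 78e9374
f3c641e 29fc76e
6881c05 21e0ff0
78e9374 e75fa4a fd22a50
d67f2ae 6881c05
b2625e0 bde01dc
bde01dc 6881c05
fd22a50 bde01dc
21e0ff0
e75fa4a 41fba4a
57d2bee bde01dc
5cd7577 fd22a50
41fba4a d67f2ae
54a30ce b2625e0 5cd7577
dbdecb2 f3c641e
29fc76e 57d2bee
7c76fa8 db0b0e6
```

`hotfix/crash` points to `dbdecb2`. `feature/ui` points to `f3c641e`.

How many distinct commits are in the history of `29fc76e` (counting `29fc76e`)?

5

Walking parent pointers from 29fc76e: reachable set = {21e0ff0, 29fc76e, 57d2bee, 6881c05, bde01dc}.
That is 5 commits.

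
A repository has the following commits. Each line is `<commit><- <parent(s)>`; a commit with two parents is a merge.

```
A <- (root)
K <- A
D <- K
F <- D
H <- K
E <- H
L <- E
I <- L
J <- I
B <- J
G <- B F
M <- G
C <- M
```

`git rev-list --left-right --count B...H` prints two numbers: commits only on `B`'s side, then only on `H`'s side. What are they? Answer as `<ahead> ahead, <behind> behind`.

Reachable from B: {A, B, E, H, I, J, K, L}.
Reachable from H: {A, H, K}.
Only in B's history (ahead): {B, E, I, J, L} — 5.
Only in H's history (behind): {} — 0.

5 ahead, 0 behind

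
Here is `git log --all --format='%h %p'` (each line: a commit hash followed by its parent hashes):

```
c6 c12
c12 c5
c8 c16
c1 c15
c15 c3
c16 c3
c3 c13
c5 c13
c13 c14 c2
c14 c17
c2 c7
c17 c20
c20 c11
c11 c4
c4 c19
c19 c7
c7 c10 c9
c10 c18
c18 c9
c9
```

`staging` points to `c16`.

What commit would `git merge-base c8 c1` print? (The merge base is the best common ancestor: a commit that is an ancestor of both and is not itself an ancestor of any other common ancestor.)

c3

Ancestors of c8: {c10, c11, c13, c14, c16, c17, c18, c19, c2, c20, c3, c4, c7, c8, c9}.
Ancestors of c1: {c1, c10, c11, c13, c14, c15, c17, c18, c19, c2, c20, c3, c4, c7, c9}.
Common ancestors: {c10, c11, c13, c14, c17, c18, c19, c2, c20, c3, c4, c7, c9}.
Among these, c3 is not an ancestor of any other common ancestor — it is the merge base.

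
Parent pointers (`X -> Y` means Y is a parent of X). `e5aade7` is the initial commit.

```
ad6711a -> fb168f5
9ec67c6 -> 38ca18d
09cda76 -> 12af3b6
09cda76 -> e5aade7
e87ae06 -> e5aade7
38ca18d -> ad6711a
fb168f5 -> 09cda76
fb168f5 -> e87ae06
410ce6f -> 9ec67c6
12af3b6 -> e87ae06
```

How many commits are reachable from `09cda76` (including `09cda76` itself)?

4

Walking parent pointers from 09cda76: reachable set = {09cda76, 12af3b6, e5aade7, e87ae06}.
That is 4 commits.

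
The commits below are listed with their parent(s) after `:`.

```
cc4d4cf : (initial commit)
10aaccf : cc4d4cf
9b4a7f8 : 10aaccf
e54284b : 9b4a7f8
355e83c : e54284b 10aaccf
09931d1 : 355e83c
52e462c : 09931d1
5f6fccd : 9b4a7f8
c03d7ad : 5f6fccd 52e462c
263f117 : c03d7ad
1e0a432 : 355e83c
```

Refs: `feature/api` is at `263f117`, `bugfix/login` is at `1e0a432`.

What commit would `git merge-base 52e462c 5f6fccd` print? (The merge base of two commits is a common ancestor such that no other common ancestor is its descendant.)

9b4a7f8

Ancestors of 52e462c: {09931d1, 10aaccf, 355e83c, 52e462c, 9b4a7f8, cc4d4cf, e54284b}.
Ancestors of 5f6fccd: {10aaccf, 5f6fccd, 9b4a7f8, cc4d4cf}.
Common ancestors: {10aaccf, 9b4a7f8, cc4d4cf}.
Among these, 9b4a7f8 is not an ancestor of any other common ancestor — it is the merge base.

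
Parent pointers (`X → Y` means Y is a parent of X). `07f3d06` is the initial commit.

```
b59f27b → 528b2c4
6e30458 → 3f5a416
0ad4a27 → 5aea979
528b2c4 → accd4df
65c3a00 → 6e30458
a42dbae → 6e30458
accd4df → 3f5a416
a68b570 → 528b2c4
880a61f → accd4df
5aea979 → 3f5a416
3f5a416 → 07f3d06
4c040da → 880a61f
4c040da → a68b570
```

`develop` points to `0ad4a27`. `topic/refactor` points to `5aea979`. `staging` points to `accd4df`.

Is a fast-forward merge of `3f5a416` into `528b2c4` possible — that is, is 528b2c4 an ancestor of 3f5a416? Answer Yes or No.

No

A fast-forward from 528b2c4 to 3f5a416 is possible iff 528b2c4 is an ancestor of 3f5a416.
Ancestors of 3f5a416: {07f3d06, 3f5a416}.
528b2c4 is not among them, so fast-forward is not possible.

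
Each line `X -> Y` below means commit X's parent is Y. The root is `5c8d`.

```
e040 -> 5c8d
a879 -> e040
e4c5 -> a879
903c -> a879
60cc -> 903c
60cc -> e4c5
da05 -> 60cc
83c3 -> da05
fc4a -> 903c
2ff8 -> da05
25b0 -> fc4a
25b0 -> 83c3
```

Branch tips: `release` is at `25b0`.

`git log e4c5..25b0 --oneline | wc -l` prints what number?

6

Reachable from 25b0: {25b0, 5c8d, 60cc, 83c3, 903c, a879, da05, e040, e4c5, fc4a}.
Reachable from e4c5: {5c8d, a879, e040, e4c5}.
In 25b0's history but not e4c5's: {25b0, 60cc, 83c3, 903c, da05, fc4a} — 6 commits.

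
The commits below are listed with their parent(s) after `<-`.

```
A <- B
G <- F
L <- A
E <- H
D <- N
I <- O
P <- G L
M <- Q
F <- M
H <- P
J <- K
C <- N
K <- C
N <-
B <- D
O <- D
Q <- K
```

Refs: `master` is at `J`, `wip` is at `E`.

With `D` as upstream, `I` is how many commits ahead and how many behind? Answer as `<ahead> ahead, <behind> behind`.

2 ahead, 0 behind

Reachable from I: {D, I, N, O}.
Reachable from D: {D, N}.
Only in I's history (ahead): {I, O} — 2.
Only in D's history (behind): {} — 0.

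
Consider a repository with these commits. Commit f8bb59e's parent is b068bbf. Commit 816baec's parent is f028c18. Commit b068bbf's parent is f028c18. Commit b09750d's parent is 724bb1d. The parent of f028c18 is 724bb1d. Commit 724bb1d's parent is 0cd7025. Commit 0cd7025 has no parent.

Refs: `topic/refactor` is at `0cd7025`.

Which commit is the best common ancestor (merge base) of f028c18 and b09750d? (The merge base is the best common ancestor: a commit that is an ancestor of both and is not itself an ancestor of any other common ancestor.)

Ancestors of f028c18: {0cd7025, 724bb1d, f028c18}.
Ancestors of b09750d: {0cd7025, 724bb1d, b09750d}.
Common ancestors: {0cd7025, 724bb1d}.
Among these, 724bb1d is not an ancestor of any other common ancestor — it is the merge base.

724bb1d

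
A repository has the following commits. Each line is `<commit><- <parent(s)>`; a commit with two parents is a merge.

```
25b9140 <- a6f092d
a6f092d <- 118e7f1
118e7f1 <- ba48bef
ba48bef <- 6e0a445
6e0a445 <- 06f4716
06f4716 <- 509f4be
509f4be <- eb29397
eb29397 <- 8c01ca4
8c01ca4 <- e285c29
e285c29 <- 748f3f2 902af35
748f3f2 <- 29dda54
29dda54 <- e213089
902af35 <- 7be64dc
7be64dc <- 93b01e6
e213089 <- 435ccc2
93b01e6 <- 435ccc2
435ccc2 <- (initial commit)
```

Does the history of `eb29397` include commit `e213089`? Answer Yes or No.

Yes

Ancestors of eb29397 (commits reachable by following parents): {29dda54, 435ccc2, 748f3f2, 7be64dc, 8c01ca4, 902af35, 93b01e6, e213089, e285c29, eb29397}.
e213089 is in that set, so it is an ancestor of eb29397.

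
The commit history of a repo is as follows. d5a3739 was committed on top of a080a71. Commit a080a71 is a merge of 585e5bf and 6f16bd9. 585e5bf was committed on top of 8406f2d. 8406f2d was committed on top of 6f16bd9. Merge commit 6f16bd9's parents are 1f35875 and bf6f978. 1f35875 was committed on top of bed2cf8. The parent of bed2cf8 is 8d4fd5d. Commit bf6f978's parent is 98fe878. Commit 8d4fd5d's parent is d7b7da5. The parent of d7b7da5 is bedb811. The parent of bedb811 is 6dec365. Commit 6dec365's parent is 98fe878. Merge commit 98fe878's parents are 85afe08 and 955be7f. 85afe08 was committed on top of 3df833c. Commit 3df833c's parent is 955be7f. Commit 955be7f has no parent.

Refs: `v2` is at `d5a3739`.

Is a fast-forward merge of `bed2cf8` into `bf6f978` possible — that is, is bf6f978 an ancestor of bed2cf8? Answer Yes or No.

No

A fast-forward from bf6f978 to bed2cf8 is possible iff bf6f978 is an ancestor of bed2cf8.
Ancestors of bed2cf8: {3df833c, 6dec365, 85afe08, 8d4fd5d, 955be7f, 98fe878, bed2cf8, bedb811, d7b7da5}.
bf6f978 is not among them, so fast-forward is not possible.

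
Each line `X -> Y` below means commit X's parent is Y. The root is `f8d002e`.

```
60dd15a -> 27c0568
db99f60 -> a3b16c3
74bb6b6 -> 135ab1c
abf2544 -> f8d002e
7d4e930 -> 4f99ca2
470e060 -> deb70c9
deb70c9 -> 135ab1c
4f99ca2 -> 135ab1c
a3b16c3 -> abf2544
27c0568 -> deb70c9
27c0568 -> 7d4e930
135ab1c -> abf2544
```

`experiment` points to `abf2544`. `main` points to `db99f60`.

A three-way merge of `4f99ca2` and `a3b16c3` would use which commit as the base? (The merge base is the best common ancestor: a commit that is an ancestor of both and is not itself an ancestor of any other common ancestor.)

abf2544

Ancestors of 4f99ca2: {135ab1c, 4f99ca2, abf2544, f8d002e}.
Ancestors of a3b16c3: {a3b16c3, abf2544, f8d002e}.
Common ancestors: {abf2544, f8d002e}.
Among these, abf2544 is not an ancestor of any other common ancestor — it is the merge base.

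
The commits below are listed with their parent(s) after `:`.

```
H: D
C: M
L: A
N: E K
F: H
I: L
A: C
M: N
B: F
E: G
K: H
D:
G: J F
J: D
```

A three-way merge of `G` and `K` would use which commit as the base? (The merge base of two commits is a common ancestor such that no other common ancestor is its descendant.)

H

Ancestors of G: {D, F, G, H, J}.
Ancestors of K: {D, H, K}.
Common ancestors: {D, H}.
Among these, H is not an ancestor of any other common ancestor — it is the merge base.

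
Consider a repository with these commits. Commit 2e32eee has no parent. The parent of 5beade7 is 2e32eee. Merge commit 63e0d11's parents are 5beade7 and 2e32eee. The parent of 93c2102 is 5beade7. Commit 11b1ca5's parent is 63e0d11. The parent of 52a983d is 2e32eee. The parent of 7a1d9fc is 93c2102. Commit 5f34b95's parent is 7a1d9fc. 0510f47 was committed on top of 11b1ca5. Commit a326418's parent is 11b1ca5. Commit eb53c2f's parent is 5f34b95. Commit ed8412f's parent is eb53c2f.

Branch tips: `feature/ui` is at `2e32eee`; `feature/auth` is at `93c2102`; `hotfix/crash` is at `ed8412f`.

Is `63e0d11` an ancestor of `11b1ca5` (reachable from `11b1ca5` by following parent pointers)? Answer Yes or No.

Ancestors of 11b1ca5 (commits reachable by following parents): {11b1ca5, 2e32eee, 5beade7, 63e0d11}.
63e0d11 is in that set, so it is an ancestor of 11b1ca5.

Yes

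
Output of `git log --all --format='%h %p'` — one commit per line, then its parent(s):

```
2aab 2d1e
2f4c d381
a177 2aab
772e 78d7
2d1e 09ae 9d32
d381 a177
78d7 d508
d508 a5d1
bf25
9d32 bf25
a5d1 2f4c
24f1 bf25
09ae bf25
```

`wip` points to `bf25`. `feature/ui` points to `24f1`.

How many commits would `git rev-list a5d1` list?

9

Walking parent pointers from a5d1: reachable set = {09ae, 2aab, 2d1e, 2f4c, 9d32, a177, a5d1, bf25, d381}.
That is 9 commits.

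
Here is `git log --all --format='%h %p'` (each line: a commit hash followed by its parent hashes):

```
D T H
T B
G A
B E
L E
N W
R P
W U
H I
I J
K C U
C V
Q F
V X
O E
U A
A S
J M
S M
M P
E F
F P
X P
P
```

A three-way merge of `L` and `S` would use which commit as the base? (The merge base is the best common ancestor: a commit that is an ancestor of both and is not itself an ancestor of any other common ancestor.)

P

Ancestors of L: {E, F, L, P}.
Ancestors of S: {M, P, S}.
Common ancestors: {P}.
The only common ancestor is P, so it is the merge base.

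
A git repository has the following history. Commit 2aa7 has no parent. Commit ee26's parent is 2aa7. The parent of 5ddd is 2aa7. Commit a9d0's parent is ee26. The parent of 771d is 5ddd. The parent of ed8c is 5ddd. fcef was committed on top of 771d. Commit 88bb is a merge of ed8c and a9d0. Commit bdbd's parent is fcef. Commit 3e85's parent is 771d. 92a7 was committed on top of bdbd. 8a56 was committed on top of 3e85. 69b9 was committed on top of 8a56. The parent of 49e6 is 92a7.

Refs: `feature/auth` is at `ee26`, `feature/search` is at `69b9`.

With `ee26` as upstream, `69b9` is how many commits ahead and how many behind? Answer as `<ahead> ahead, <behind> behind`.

5 ahead, 1 behind

Reachable from 69b9: {2aa7, 3e85, 5ddd, 69b9, 771d, 8a56}.
Reachable from ee26: {2aa7, ee26}.
Only in 69b9's history (ahead): {3e85, 5ddd, 69b9, 771d, 8a56} — 5.
Only in ee26's history (behind): {ee26} — 1.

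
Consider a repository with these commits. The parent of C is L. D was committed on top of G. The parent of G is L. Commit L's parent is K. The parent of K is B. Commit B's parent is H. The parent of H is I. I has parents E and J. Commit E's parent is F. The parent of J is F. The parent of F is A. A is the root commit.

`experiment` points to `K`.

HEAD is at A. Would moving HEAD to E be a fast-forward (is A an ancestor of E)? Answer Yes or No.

Yes

A fast-forward from A to E is possible iff A is an ancestor of E.
Ancestors of E: {A, E, F}.
A is among them, so fast-forward is possible.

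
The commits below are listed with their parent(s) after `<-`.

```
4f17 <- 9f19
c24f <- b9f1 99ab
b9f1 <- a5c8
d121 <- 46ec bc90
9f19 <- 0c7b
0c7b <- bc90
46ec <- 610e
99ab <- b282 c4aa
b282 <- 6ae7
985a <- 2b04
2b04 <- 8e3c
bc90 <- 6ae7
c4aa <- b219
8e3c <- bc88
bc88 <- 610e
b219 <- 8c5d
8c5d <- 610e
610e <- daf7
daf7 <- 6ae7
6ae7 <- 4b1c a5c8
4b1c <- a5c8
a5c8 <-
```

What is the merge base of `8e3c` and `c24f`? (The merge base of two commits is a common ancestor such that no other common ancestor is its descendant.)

Ancestors of 8e3c: {4b1c, 610e, 6ae7, 8e3c, a5c8, bc88, daf7}.
Ancestors of c24f: {4b1c, 610e, 6ae7, 8c5d, 99ab, a5c8, b219, b282, b9f1, c24f, c4aa, daf7}.
Common ancestors: {4b1c, 610e, 6ae7, a5c8, daf7}.
Among these, 610e is not an ancestor of any other common ancestor — it is the merge base.

610e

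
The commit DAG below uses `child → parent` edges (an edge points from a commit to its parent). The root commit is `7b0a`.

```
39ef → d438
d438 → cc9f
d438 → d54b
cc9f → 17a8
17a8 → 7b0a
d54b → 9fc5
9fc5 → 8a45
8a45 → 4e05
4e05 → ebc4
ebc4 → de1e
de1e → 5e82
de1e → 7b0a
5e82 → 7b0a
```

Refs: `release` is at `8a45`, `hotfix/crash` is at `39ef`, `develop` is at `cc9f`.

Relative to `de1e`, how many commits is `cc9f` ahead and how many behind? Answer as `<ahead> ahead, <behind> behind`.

2 ahead, 2 behind

Reachable from cc9f: {17a8, 7b0a, cc9f}.
Reachable from de1e: {5e82, 7b0a, de1e}.
Only in cc9f's history (ahead): {17a8, cc9f} — 2.
Only in de1e's history (behind): {5e82, de1e} — 2.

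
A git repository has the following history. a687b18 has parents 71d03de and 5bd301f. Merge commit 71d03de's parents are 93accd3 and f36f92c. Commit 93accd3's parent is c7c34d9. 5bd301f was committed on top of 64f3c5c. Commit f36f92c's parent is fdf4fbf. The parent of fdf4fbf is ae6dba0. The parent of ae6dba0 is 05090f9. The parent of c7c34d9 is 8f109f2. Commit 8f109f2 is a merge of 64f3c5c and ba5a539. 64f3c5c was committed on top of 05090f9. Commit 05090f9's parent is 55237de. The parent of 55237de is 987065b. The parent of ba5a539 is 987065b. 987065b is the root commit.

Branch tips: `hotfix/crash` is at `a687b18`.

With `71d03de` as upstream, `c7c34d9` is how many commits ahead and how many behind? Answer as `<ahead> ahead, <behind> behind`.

0 ahead, 5 behind

Reachable from c7c34d9: {05090f9, 55237de, 64f3c5c, 8f109f2, 987065b, ba5a539, c7c34d9}.
Reachable from 71d03de: {05090f9, 55237de, 64f3c5c, 71d03de, 8f109f2, 93accd3, 987065b, ae6dba0, ba5a539, c7c34d9, f36f92c, fdf4fbf}.
Only in c7c34d9's history (ahead): {} — 0.
Only in 71d03de's history (behind): {71d03de, 93accd3, ae6dba0, f36f92c, fdf4fbf} — 5.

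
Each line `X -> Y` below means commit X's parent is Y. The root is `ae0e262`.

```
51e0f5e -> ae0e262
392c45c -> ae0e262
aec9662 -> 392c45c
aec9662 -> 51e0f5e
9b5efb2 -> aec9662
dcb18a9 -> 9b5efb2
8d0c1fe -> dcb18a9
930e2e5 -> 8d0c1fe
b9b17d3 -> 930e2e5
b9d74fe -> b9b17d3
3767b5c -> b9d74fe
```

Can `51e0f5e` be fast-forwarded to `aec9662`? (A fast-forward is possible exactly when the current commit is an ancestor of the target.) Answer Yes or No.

A fast-forward from 51e0f5e to aec9662 is possible iff 51e0f5e is an ancestor of aec9662.
Ancestors of aec9662: {392c45c, 51e0f5e, ae0e262, aec9662}.
51e0f5e is among them, so fast-forward is possible.

Yes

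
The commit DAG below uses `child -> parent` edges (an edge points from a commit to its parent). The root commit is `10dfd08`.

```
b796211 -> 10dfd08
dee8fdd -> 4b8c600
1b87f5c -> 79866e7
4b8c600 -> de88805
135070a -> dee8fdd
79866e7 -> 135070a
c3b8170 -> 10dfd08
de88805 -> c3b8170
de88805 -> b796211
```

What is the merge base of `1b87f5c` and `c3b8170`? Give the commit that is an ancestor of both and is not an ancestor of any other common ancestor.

c3b8170

Ancestors of 1b87f5c: {10dfd08, 135070a, 1b87f5c, 4b8c600, 79866e7, b796211, c3b8170, de88805, dee8fdd}.
Ancestors of c3b8170: {10dfd08, c3b8170}.
Common ancestors: {10dfd08, c3b8170}.
Among these, c3b8170 is not an ancestor of any other common ancestor — it is the merge base.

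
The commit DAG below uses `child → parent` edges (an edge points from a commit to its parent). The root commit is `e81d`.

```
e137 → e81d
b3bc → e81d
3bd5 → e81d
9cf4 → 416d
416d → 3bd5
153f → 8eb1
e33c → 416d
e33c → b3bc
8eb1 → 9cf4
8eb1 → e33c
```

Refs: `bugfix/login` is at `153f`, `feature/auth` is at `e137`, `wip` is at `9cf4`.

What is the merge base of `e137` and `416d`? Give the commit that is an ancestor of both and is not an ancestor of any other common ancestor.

Ancestors of e137: {e137, e81d}.
Ancestors of 416d: {3bd5, 416d, e81d}.
Common ancestors: {e81d}.
The only common ancestor is e81d, so it is the merge base.

e81d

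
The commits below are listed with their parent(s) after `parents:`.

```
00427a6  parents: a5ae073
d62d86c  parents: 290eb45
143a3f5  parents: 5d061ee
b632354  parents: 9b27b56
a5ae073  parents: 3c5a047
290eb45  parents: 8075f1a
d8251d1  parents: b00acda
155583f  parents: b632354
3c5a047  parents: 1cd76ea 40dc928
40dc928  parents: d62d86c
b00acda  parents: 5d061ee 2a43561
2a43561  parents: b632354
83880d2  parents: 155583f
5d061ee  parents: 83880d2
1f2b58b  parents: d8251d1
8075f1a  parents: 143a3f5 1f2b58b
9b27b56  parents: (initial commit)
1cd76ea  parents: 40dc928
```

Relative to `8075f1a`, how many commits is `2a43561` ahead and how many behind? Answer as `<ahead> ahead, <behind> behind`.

0 ahead, 8 behind

Reachable from 2a43561: {2a43561, 9b27b56, b632354}.
Reachable from 8075f1a: {143a3f5, 155583f, 1f2b58b, 2a43561, 5d061ee, 8075f1a, 83880d2, 9b27b56, b00acda, b632354, d8251d1}.
Only in 2a43561's history (ahead): {} — 0.
Only in 8075f1a's history (behind): {143a3f5, 155583f, 1f2b58b, 5d061ee, 8075f1a, 83880d2, b00acda, d8251d1} — 8.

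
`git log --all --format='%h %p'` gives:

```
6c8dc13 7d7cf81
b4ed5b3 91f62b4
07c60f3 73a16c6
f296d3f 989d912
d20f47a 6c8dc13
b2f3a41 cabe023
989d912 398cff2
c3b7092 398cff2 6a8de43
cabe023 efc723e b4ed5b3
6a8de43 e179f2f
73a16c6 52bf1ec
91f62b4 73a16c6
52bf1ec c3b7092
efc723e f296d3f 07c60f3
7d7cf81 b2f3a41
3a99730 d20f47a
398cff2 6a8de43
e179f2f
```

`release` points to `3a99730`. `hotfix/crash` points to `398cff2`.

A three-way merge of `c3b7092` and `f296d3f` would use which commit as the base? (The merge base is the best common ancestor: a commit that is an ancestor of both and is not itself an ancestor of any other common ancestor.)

Ancestors of c3b7092: {398cff2, 6a8de43, c3b7092, e179f2f}.
Ancestors of f296d3f: {398cff2, 6a8de43, 989d912, e179f2f, f296d3f}.
Common ancestors: {398cff2, 6a8de43, e179f2f}.
Among these, 398cff2 is not an ancestor of any other common ancestor — it is the merge base.

398cff2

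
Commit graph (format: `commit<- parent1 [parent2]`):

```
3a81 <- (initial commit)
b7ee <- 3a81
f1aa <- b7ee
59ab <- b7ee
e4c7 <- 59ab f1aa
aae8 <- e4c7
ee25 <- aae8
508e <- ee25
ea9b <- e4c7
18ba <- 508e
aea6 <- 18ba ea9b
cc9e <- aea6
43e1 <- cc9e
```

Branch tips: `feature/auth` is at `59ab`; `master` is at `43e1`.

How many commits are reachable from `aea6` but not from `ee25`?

Reachable from aea6: {18ba, 3a81, 508e, 59ab, aae8, aea6, b7ee, e4c7, ea9b, ee25, f1aa}.
Reachable from ee25: {3a81, 59ab, aae8, b7ee, e4c7, ee25, f1aa}.
In aea6's history but not ee25's: {18ba, 508e, aea6, ea9b} — 4 commits.

4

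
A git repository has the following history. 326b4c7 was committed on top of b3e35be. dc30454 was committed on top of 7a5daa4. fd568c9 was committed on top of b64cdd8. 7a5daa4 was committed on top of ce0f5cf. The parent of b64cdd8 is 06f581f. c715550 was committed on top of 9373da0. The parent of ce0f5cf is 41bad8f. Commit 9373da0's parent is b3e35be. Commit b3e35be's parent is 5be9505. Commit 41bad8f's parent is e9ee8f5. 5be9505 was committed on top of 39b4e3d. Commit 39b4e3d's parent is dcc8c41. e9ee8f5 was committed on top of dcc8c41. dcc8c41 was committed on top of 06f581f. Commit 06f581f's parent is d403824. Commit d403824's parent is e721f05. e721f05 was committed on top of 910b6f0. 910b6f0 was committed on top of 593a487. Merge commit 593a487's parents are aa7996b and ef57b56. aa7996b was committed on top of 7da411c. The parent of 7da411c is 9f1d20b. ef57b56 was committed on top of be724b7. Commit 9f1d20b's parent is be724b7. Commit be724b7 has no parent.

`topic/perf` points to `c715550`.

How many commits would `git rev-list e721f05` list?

8

Walking parent pointers from e721f05: reachable set = {593a487, 7da411c, 910b6f0, 9f1d20b, aa7996b, be724b7, e721f05, ef57b56}.
That is 8 commits.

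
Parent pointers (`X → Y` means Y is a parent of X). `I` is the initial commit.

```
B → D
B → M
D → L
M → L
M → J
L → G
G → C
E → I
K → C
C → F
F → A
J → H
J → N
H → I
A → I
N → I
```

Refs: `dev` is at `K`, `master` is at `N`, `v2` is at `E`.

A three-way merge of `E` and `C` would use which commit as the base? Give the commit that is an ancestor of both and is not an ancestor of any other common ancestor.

Ancestors of E: {E, I}.
Ancestors of C: {A, C, F, I}.
Common ancestors: {I}.
The only common ancestor is I, so it is the merge base.

I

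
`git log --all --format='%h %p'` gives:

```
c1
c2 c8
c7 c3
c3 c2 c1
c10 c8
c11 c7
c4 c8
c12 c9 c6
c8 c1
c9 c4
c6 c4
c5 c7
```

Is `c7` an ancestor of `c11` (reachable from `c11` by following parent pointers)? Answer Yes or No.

Yes

Ancestors of c11 (commits reachable by following parents): {c1, c11, c2, c3, c7, c8}.
c7 is in that set, so it is an ancestor of c11.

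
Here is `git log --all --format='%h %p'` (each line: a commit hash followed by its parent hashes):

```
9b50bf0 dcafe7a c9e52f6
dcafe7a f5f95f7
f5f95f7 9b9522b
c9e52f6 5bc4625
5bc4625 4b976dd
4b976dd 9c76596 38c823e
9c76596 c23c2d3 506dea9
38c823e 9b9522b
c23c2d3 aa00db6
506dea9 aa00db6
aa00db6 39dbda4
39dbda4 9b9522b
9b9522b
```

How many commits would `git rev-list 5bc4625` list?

9

Walking parent pointers from 5bc4625: reachable set = {38c823e, 39dbda4, 4b976dd, 506dea9, 5bc4625, 9b9522b, 9c76596, aa00db6, c23c2d3}.
That is 9 commits.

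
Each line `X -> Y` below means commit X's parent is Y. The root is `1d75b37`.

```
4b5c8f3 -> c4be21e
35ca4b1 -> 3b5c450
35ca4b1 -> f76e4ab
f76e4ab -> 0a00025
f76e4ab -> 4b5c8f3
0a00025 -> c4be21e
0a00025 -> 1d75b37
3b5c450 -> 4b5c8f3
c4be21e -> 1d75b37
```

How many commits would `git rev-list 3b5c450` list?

Walking parent pointers from 3b5c450: reachable set = {1d75b37, 3b5c450, 4b5c8f3, c4be21e}.
That is 4 commits.

4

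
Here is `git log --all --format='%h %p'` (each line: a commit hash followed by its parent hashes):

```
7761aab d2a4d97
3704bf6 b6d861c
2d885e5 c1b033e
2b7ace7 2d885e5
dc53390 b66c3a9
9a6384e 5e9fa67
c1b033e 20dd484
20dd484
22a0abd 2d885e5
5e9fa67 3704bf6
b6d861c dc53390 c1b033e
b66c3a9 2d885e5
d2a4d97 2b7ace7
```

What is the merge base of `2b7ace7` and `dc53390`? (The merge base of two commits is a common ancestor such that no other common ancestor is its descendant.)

Ancestors of 2b7ace7: {20dd484, 2b7ace7, 2d885e5, c1b033e}.
Ancestors of dc53390: {20dd484, 2d885e5, b66c3a9, c1b033e, dc53390}.
Common ancestors: {20dd484, 2d885e5, c1b033e}.
Among these, 2d885e5 is not an ancestor of any other common ancestor — it is the merge base.

2d885e5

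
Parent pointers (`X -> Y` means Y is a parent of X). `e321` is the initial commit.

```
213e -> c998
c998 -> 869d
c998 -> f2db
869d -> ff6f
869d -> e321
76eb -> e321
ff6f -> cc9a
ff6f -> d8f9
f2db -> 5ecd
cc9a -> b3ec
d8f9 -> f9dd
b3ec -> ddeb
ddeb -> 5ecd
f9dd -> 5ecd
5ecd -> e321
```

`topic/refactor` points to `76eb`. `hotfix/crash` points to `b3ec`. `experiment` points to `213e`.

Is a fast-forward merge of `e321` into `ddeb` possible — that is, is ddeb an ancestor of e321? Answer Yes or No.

No

A fast-forward from ddeb to e321 is possible iff ddeb is an ancestor of e321.
Ancestors of e321: {e321}.
ddeb is not among them, so fast-forward is not possible.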